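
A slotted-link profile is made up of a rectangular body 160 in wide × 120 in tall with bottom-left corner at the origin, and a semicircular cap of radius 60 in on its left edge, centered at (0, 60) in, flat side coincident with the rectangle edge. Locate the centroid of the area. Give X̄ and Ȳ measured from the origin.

X̄ = 56.01 in, Ȳ = 60.00 in

rectangular body: A = 160 × 120 = 19200.00, centroid at (80.00, 60.00).
semicircular end: A = ½π·60² = 5654.87, centroid at (-25.46, 60.00).
ΣA = 24854.87 in², ΣAX̄ = 1392000.00 in³, ΣAȲ = 1491292.01 in³.
X̄ = 1392000.00/24854.87 = 56.01 in; Ȳ = 1491292.01/24854.87 = 60.00 in.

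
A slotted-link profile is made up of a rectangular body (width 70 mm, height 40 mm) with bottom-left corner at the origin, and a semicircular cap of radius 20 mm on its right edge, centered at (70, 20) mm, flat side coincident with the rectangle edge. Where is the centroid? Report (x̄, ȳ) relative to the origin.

rectangular body: A = 70 × 40 = 2800.00, centroid at (35.00, 20.00).
semicircular end: A = ½π·20² = 628.32, centroid at (78.49, 20.00).
ΣA = 3428.32 mm²
ΣAx̄ = (2800.00)(35.00) + (628.32)(78.49) = 147315.63 mm³
ΣAȳ = (2800.00)(20.00) + (628.32)(20.00) = 68566.37 mm³
x̄ = 147315.63 / 3428.32 = 42.97 mm
ȳ = 68566.37 / 3428.32 = 20.00 mm

x̄ = 42.97 mm, ȳ = 20.00 mm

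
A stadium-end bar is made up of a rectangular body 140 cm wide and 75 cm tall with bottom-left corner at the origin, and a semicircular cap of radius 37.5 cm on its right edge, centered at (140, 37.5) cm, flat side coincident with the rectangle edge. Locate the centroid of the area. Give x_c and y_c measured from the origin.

x_c = 84.93 cm, y_c = 37.50 cm

rectangular body: A = 140 × 75 = 10500.00, centroid at (70.00, 37.50).
semicircular end: A = ½π·37.5² = 2208.93, centroid at (155.92, 37.50).
ΣA = 12708.93 cm²
ΣAx_c = (10500.00)(70.00) + (2208.93)(155.92) = 1079406.78 cm³
ΣAy_c = (10500.00)(37.50) + (2208.93)(37.50) = 476584.96 cm³
x_c = 1079406.78 / 12708.93 = 84.93 cm
y_c = 476584.96 / 12708.93 = 37.50 cm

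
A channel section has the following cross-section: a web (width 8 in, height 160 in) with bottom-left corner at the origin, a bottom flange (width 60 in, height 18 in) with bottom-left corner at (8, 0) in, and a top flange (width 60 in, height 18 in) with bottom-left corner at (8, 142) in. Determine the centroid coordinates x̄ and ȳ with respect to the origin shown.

x̄ = 25.35 in, ȳ = 80.00 in

web: A = 8 × 160 = 1280.00, centroid at (4.00, 80.00).
bottom flange: A = 60 × 18 = 1080.00, centroid at (38.00, 9.00).
top flange: A = 60 × 18 = 1080.00, centroid at (38.00, 151.00).
ΣA = 3440.00 in²
ΣAx̄ = (1280.00)(4.00) + (1080.00)(38.00) + (1080.00)(38.00) = 87200.00 in³
ΣAȳ = (1280.00)(80.00) + (1080.00)(9.00) + (1080.00)(151.00) = 275200.00 in³
x̄ = 87200.00 / 3440.00 = 25.35 in
ȳ = 275200.00 / 3440.00 = 80.00 in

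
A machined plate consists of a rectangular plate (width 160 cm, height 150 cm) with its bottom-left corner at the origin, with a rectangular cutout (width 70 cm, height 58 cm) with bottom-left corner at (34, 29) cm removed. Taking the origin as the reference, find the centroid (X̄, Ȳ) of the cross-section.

plate: A = 160 × 150 = 24000.00, centroid at (80.00, 75.00).
hole: A = −(70 × 58) = -4060.00, centroid at (69.00, 58.00).
ΣA = 19940.00 cm², ΣAX̄ = 1639860.00 cm³, ΣAȲ = 1564520.00 cm³.
X̄ = 1639860.00/19940.00 = 82.24 cm; Ȳ = 1564520.00/19940.00 = 78.46 cm.

X̄ = 82.24 cm, Ȳ = 78.46 cm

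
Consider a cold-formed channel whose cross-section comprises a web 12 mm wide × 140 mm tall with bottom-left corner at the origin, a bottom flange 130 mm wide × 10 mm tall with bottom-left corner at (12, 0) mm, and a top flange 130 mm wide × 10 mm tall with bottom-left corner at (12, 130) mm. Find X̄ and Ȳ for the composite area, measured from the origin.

web: A = 12 × 140 = 1680.00, centroid at (6.00, 70.00).
bottom flange: A = 130 × 10 = 1300.00, centroid at (77.00, 5.00).
top flange: A = 130 × 10 = 1300.00, centroid at (77.00, 135.00).
ΣA = 4280.00 mm²
ΣAX̄ = (1680.00)(6.00) + (1300.00)(77.00) + (1300.00)(77.00) = 210280.00 mm³
ΣAȲ = (1680.00)(70.00) + (1300.00)(5.00) + (1300.00)(135.00) = 299600.00 mm³
X̄ = 210280.00 / 4280.00 = 49.13 mm
Ȳ = 299600.00 / 4280.00 = 70.00 mm

X̄ = 49.13 mm, Ȳ = 70.00 mm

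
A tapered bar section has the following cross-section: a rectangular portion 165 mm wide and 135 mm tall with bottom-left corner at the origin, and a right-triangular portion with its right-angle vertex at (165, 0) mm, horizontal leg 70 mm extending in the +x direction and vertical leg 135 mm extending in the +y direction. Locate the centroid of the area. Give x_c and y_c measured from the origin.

rectangular portion: A = 165 × 135 = 22275.00, centroid at (82.50, 67.50).
triangular portion: A = ½·70·135 = 4725.00, centroid at (188.33, 45.00).
ΣA = 27000.00 mm², ΣAx_c = 2727562.50 mm³, ΣAy_c = 1716187.50 mm³.
x_c = 2727562.50/27000.00 = 101.02 mm; y_c = 1716187.50/27000.00 = 63.56 mm.

x_c = 101.02 mm, y_c = 63.56 mm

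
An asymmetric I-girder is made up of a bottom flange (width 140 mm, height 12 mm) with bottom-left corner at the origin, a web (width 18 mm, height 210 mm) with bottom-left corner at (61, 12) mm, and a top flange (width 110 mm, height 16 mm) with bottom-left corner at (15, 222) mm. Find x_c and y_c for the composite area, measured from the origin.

Part | A | x̄ᵢ | ȳᵢ | A·x̄ᵢ | A·ȳᵢ
bottom flange | 1680.00 | 70.00 | 6.00 | 117600.00 | 10080.00
web | 3780.00 | 70.00 | 117.00 | 264600.00 | 442260.00
top flange | 1760.00 | 70.00 | 230.00 | 123200.00 | 404800.00
Σ | 7220.00 |  |  | 505400.00 | 857140.00
x_c = 505400.00 / 7220.00 = 70.00 mm
y_c = 857140.00 / 7220.00 = 118.72 mm

x_c = 70.00 mm, y_c = 118.72 mm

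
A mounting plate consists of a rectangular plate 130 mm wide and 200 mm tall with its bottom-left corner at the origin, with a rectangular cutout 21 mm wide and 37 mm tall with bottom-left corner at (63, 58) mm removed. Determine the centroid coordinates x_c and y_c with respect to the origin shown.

Part | A | x̄ᵢ | ȳᵢ | A·x̄ᵢ | A·ȳᵢ
plate | 26000.00 | 65.00 | 100.00 | 1690000.00 | 2600000.00
hole | -777.00 | 73.50 | 76.50 | -57109.50 | -59440.50
Σ | 25223.00 |  |  | 1632890.50 | 2540559.50
x_c = 1632890.50 / 25223.00 = 64.74 mm
y_c = 2540559.50 / 25223.00 = 100.72 mm

x_c = 64.74 mm, y_c = 100.72 mm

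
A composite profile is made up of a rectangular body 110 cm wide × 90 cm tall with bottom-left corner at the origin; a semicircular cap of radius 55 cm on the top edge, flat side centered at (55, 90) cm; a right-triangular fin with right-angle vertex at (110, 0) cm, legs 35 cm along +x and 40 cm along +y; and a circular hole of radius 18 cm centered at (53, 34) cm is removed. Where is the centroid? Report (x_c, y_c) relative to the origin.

x_c = 58.40 cm, y_c = 66.89 cm

rectangular body: A = 110 × 90 = 9900.00, centroid at (55.00, 45.00).
semicircular top: A = ½π·55² = 4751.66, centroid at (55.00, 113.34).
triangular fin: A = ½·35·40 = 700.00, centroid at (121.67, 13.33).
hole: A = −π·18² = -1017.88, centroid at (53.00, 34.00).
ΣA = 14333.78 cm²
ΣAx_c = (9900.00)(55.00) + (4751.66)(55.00) + (700.00)(121.67) + (-1017.88)(53.00) = 837060.48 cm³
ΣAy_c = (9900.00)(45.00) + (4751.66)(113.34) + (700.00)(13.33) + (-1017.88)(34.00) = 958791.52 cm³
x_c = 837060.48 / 14333.78 = 58.40 cm
y_c = 958791.52 / 14333.78 = 66.89 cm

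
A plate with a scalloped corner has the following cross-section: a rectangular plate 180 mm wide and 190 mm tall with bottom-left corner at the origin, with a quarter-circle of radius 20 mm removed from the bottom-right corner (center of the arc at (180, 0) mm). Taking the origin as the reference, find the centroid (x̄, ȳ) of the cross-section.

plate: A = 180 × 190 = 34200.00, centroid at (90.00, 95.00).
removed quarter-circle: A = −¼π·20² = -314.16, centroid at (171.51, 8.49).
ΣA = 33885.84 mm²
ΣAx̄ = (34200.00)(90.00) + (-314.16)(171.51) = 3024118.00 mm³
ΣAȳ = (34200.00)(95.00) + (-314.16)(8.49) = 3246333.33 mm³
x̄ = 3024118.00 / 33885.84 = 89.24 mm
ȳ = 3246333.33 / 33885.84 = 95.80 mm

x̄ = 89.24 mm, ȳ = 95.80 mm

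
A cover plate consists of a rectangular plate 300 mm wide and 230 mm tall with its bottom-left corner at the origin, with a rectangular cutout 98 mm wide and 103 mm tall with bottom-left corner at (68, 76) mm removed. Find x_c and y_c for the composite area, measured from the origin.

Part | A | x̄ᵢ | ȳᵢ | A·x̄ᵢ | A·ȳᵢ
plate | 69000.00 | 150.00 | 115.00 | 10350000.00 | 7935000.00
hole | -10094.00 | 117.00 | 127.50 | -1180998.00 | -1286985.00
Σ | 58906.00 |  |  | 9169002.00 | 6648015.00
x_c = 9169002.00 / 58906.00 = 155.65 mm
y_c = 6648015.00 / 58906.00 = 112.86 mm

x_c = 155.65 mm, y_c = 112.86 mm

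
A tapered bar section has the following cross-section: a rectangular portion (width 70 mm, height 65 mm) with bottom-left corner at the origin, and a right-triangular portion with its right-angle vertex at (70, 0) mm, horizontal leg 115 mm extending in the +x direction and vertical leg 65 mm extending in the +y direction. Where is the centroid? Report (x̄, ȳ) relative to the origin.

rectangular portion: A = 70 × 65 = 4550.00, centroid at (35.00, 32.50).
triangular portion: A = ½·115·65 = 3737.50, centroid at (108.33, 21.67).
ΣA = 8287.50 mm², ΣAx̄ = 564145.83 mm³, ΣAȳ = 228854.17 mm³.
x̄ = 564145.83/8287.50 = 68.07 mm; ȳ = 228854.17/8287.50 = 27.61 mm.

x̄ = 68.07 mm, ȳ = 27.61 mm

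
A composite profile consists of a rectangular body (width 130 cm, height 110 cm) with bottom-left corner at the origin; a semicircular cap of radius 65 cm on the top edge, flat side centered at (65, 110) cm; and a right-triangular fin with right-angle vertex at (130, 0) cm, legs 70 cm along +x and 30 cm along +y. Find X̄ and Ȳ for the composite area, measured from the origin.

rectangular body: A = 130 × 110 = 14300.00, centroid at (65.00, 55.00).
semicircular top: A = ½π·65² = 6636.61, centroid at (65.00, 137.59).
triangular fin: A = ½·70·30 = 1050.00, centroid at (153.33, 10.00).
ΣA = 21986.61 cm²
ΣAX̄ = (14300.00)(65.00) + (6636.61)(65.00) + (1050.00)(153.33) = 1521879.94 cm³
ΣAȲ = (14300.00)(55.00) + (6636.61)(137.59) + (1050.00)(10.00) = 1710110.93 cm³
X̄ = 1521879.94 / 21986.61 = 69.22 cm
Ȳ = 1710110.93 / 21986.61 = 77.78 cm

X̄ = 69.22 cm, Ȳ = 77.78 cm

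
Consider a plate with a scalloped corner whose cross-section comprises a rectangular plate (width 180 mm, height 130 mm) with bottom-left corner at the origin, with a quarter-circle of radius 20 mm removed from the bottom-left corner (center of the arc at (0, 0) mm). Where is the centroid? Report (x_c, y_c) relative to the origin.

x_c = 91.11 mm, y_c = 65.77 mm

Part | A | x̄ᵢ | ȳᵢ | A·x̄ᵢ | A·ȳᵢ
plate | 23400.00 | 90.00 | 65.00 | 2106000.00 | 1521000.00
removed quarter-circle | -314.16 | 8.49 | 8.49 | -2666.67 | -2666.67
Σ | 23085.84 |  |  | 2103333.33 | 1518333.33
x_c = 2103333.33 / 23085.84 = 91.11 mm
y_c = 1518333.33 / 23085.84 = 65.77 mm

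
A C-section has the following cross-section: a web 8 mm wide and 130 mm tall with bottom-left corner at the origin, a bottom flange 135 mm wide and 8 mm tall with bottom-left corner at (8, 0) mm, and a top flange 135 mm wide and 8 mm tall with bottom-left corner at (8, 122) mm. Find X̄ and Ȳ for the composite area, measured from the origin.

web: A = 8 × 130 = 1040.00, centroid at (4.00, 65.00).
bottom flange: A = 135 × 8 = 1080.00, centroid at (75.50, 4.00).
top flange: A = 135 × 8 = 1080.00, centroid at (75.50, 126.00).
ΣA = 3200.00 mm²
ΣAX̄ = (1040.00)(4.00) + (1080.00)(75.50) + (1080.00)(75.50) = 167240.00 mm³
ΣAȲ = (1040.00)(65.00) + (1080.00)(4.00) + (1080.00)(126.00) = 208000.00 mm³
X̄ = 167240.00 / 3200.00 = 52.26 mm
Ȳ = 208000.00 / 3200.00 = 65.00 mm

X̄ = 52.26 mm, Ȳ = 65.00 mm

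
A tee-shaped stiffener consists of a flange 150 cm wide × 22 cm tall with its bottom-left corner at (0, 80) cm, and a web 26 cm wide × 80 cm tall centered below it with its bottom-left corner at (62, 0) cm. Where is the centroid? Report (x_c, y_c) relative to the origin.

web: A = 26 × 80 = 2080.00, centroid at (75.00, 40.00).
flange: A = 150 × 22 = 3300.00, centroid at (75.00, 91.00).
ΣA = 5380.00 cm², ΣAx_c = 403500.00 cm³, ΣAy_c = 383500.00 cm³.
x_c = 403500.00/5380.00 = 75.00 cm; y_c = 383500.00/5380.00 = 71.28 cm.

x_c = 75.00 cm, y_c = 71.28 cm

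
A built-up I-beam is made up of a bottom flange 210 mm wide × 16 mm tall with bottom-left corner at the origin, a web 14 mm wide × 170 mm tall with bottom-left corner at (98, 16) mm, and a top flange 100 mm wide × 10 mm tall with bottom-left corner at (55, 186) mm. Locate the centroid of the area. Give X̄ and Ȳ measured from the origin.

X̄ = 105.00 mm, Ȳ = 67.99 mm

bottom flange: A = 210 × 16 = 3360.00, centroid at (105.00, 8.00).
web: A = 14 × 170 = 2380.00, centroid at (105.00, 101.00).
top flange: A = 100 × 10 = 1000.00, centroid at (105.00, 191.00).
ΣA = 6740.00 mm²
ΣAX̄ = (3360.00)(105.00) + (2380.00)(105.00) + (1000.00)(105.00) = 707700.00 mm³
ΣAȲ = (3360.00)(8.00) + (2380.00)(101.00) + (1000.00)(191.00) = 458260.00 mm³
X̄ = 707700.00 / 6740.00 = 105.00 mm
Ȳ = 458260.00 / 6740.00 = 67.99 mm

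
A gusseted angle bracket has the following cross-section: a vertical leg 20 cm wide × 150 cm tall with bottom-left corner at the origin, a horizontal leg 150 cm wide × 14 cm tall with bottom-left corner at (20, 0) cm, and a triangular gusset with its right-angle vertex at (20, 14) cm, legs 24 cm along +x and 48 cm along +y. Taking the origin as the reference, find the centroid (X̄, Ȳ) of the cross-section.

Part | A | x̄ᵢ | ȳᵢ | A·x̄ᵢ | A·ȳᵢ
vertical leg | 3000.00 | 10.00 | 75.00 | 30000.00 | 225000.00
horizontal leg | 2100.00 | 95.00 | 7.00 | 199500.00 | 14700.00
gusset | 576.00 | 28.00 | 30.00 | 16128.00 | 17280.00
Σ | 5676.00 |  |  | 245628.00 | 256980.00
X̄ = 245628.00 / 5676.00 = 43.27 cm
Ȳ = 256980.00 / 5676.00 = 45.27 cm

X̄ = 43.27 cm, Ȳ = 45.27 cm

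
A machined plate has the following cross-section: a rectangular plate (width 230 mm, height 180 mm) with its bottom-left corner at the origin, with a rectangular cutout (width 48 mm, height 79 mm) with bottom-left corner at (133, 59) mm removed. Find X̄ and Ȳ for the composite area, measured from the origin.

Part | A | x̄ᵢ | ȳᵢ | A·x̄ᵢ | A·ȳᵢ
plate | 41400.00 | 115.00 | 90.00 | 4761000.00 | 3726000.00
hole | -3792.00 | 157.00 | 98.50 | -595344.00 | -373512.00
Σ | 37608.00 |  |  | 4165656.00 | 3352488.00
X̄ = 4165656.00 / 37608.00 = 110.77 mm
Ȳ = 3352488.00 / 37608.00 = 89.14 mm

X̄ = 110.77 mm, Ȳ = 89.14 mm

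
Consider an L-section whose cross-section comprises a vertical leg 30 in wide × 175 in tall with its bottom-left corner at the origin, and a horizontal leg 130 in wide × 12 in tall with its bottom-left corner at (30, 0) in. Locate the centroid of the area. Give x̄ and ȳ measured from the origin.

x̄ = 33.33 in, ȳ = 68.83 in

vertical leg: A = 30 × 175 = 5250.00, centroid at (15.00, 87.50).
horizontal leg: A = 130 × 12 = 1560.00, centroid at (95.00, 6.00).
ΣA = 6810.00 in², ΣAx̄ = 226950.00 in³, ΣAȳ = 468735.00 in³.
x̄ = 226950.00/6810.00 = 33.33 in; ȳ = 468735.00/6810.00 = 68.83 in.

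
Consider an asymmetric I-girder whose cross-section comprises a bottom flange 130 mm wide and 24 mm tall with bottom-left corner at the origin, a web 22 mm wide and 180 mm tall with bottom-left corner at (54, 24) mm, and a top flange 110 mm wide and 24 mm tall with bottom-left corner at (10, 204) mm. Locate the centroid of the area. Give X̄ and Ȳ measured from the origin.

Part | A | x̄ᵢ | ȳᵢ | A·x̄ᵢ | A·ȳᵢ
bottom flange | 3120.00 | 65.00 | 12.00 | 202800.00 | 37440.00
web | 3960.00 | 65.00 | 114.00 | 257400.00 | 451440.00
top flange | 2640.00 | 65.00 | 216.00 | 171600.00 | 570240.00
Σ | 9720.00 |  |  | 631800.00 | 1059120.00
X̄ = 631800.00 / 9720.00 = 65.00 mm
Ȳ = 1059120.00 / 9720.00 = 108.96 mm

X̄ = 65.00 mm, Ȳ = 108.96 mm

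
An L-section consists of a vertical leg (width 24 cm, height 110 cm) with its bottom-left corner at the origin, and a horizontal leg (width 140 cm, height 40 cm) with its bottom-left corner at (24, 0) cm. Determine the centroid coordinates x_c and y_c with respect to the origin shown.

x_c = 67.73 cm, y_c = 31.21 cm

vertical leg: A = 24 × 110 = 2640.00, centroid at (12.00, 55.00).
horizontal leg: A = 140 × 40 = 5600.00, centroid at (94.00, 20.00).
ΣA = 8240.00 cm²
ΣAx_c = (2640.00)(12.00) + (5600.00)(94.00) = 558080.00 cm³
ΣAy_c = (2640.00)(55.00) + (5600.00)(20.00) = 257200.00 cm³
x_c = 558080.00 / 8240.00 = 67.73 cm
y_c = 257200.00 / 8240.00 = 31.21 cm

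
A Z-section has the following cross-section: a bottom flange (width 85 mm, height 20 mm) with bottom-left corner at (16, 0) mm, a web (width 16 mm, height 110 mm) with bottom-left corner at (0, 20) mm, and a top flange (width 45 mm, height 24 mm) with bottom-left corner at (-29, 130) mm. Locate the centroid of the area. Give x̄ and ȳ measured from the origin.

x̄ = 23.46 mm, ȳ = 66.60 mm

bottom flange: A = 85 × 20 = 1700.00, centroid at (58.50, 10.00).
web: A = 16 × 110 = 1760.00, centroid at (8.00, 75.00).
top flange: A = 45 × 24 = 1080.00, centroid at (-6.50, 142.00).
ΣA = 4540.00 mm²
ΣAx̄ = (1700.00)(58.50) + (1760.00)(8.00) + (1080.00)(-6.50) = 106510.00 mm³
ΣAȳ = (1700.00)(10.00) + (1760.00)(75.00) + (1080.00)(142.00) = 302360.00 mm³
x̄ = 106510.00 / 4540.00 = 23.46 mm
ȳ = 302360.00 / 4540.00 = 66.60 mm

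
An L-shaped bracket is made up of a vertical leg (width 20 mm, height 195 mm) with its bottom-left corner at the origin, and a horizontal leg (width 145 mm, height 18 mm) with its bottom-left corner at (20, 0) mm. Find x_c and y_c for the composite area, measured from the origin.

vertical leg: A = 20 × 195 = 3900.00, centroid at (10.00, 97.50).
horizontal leg: A = 145 × 18 = 2610.00, centroid at (92.50, 9.00).
ΣA = 6510.00 mm², ΣAx_c = 280425.00 mm³, ΣAy_c = 403740.00 mm³.
x_c = 280425.00/6510.00 = 43.08 mm; y_c = 403740.00/6510.00 = 62.02 mm.

x_c = 43.08 mm, y_c = 62.02 mm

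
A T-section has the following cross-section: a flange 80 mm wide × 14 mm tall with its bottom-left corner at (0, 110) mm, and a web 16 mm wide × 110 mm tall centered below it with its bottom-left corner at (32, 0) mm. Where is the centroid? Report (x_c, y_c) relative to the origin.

x_c = 40.00 mm, y_c = 79.11 mm

web: A = 16 × 110 = 1760.00, centroid at (40.00, 55.00).
flange: A = 80 × 14 = 1120.00, centroid at (40.00, 117.00).
ΣA = 2880.00 mm²
ΣAx_c = (1760.00)(40.00) + (1120.00)(40.00) = 115200.00 mm³
ΣAy_c = (1760.00)(55.00) + (1120.00)(117.00) = 227840.00 mm³
x_c = 115200.00 / 2880.00 = 40.00 mm
y_c = 227840.00 / 2880.00 = 79.11 mm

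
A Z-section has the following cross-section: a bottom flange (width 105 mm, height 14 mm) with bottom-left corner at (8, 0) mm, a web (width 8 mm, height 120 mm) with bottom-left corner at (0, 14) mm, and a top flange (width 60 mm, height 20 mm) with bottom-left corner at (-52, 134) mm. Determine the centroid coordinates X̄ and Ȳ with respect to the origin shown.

Part | A | x̄ᵢ | ȳᵢ | A·x̄ᵢ | A·ȳᵢ
bottom flange | 1470.00 | 60.50 | 7.00 | 88935.00 | 10290.00
web | 960.00 | 4.00 | 74.00 | 3840.00 | 71040.00
top flange | 1200.00 | -22.00 | 144.00 | -26400.00 | 172800.00
Σ | 3630.00 |  |  | 66375.00 | 254130.00
X̄ = 66375.00 / 3630.00 = 18.29 mm
Ȳ = 254130.00 / 3630.00 = 70.01 mm

X̄ = 18.29 mm, Ȳ = 70.01 mm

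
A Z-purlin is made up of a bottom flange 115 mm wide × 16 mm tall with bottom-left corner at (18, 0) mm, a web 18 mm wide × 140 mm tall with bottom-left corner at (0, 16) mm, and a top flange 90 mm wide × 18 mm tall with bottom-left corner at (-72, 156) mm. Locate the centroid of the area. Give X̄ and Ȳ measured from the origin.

X̄ = 19.71 mm, Ȳ = 83.40 mm

bottom flange: A = 115 × 16 = 1840.00, centroid at (75.50, 8.00).
web: A = 18 × 140 = 2520.00, centroid at (9.00, 86.00).
top flange: A = 90 × 18 = 1620.00, centroid at (-27.00, 165.00).
ΣA = 5980.00 mm², ΣAX̄ = 117860.00 mm³, ΣAȲ = 498740.00 mm³.
X̄ = 117860.00/5980.00 = 19.71 mm; Ȳ = 498740.00/5980.00 = 83.40 mm.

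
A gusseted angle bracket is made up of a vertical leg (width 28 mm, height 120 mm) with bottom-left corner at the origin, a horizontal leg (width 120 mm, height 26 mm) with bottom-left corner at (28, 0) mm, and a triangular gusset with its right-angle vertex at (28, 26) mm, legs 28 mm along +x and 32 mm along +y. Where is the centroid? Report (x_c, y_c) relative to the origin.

vertical leg: A = 28 × 120 = 3360.00, centroid at (14.00, 60.00).
horizontal leg: A = 120 × 26 = 3120.00, centroid at (88.00, 13.00).
gusset: A = ½·28·32 = 448.00, centroid at (37.33, 36.67).
ΣA = 6928.00 mm², ΣAx_c = 338325.33 mm³, ΣAy_c = 258586.67 mm³.
x_c = 338325.33/6928.00 = 48.83 mm; y_c = 258586.67/6928.00 = 37.32 mm.

x_c = 48.83 mm, y_c = 37.32 mm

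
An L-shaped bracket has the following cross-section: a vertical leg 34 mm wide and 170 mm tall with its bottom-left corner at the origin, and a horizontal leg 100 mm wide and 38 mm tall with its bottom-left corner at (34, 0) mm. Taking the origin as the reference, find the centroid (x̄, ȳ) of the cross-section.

Part | A | x̄ᵢ | ȳᵢ | A·x̄ᵢ | A·ȳᵢ
vertical leg | 5780.00 | 17.00 | 85.00 | 98260.00 | 491300.00
horizontal leg | 3800.00 | 84.00 | 19.00 | 319200.00 | 72200.00
Σ | 9580.00 |  |  | 417460.00 | 563500.00
x̄ = 417460.00 / 9580.00 = 43.58 mm
ȳ = 563500.00 / 9580.00 = 58.82 mm

x̄ = 43.58 mm, ȳ = 58.82 mm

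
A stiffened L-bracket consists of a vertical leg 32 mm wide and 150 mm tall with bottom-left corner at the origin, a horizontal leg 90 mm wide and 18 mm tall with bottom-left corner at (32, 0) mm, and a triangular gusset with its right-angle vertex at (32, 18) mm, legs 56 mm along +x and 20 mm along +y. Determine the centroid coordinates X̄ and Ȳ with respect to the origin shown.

X̄ = 32.94 mm, Ȳ = 55.64 mm

vertical leg: A = 32 × 150 = 4800.00, centroid at (16.00, 75.00).
horizontal leg: A = 90 × 18 = 1620.00, centroid at (77.00, 9.00).
gusset: A = ½·56·20 = 560.00, centroid at (50.67, 24.67).
ΣA = 6980.00 mm²
ΣAX̄ = (4800.00)(16.00) + (1620.00)(77.00) + (560.00)(50.67) = 229913.33 mm³
ΣAȲ = (4800.00)(75.00) + (1620.00)(9.00) + (560.00)(24.67) = 388393.33 mm³
X̄ = 229913.33 / 6980.00 = 32.94 mm
Ȳ = 388393.33 / 6980.00 = 55.64 mm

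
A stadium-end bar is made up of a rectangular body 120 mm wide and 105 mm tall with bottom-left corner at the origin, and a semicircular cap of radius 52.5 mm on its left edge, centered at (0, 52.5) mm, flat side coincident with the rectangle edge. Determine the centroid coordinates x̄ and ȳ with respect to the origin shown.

Part | A | x̄ᵢ | ȳᵢ | A·x̄ᵢ | A·ȳᵢ
rectangular body | 12600.00 | 60.00 | 52.50 | 756000.00 | 661500.00
semicircular end | 4329.51 | -22.28 | 52.50 | -96468.75 | 227299.14
Σ | 16929.51 |  |  | 659531.25 | 888799.14
x̄ = 659531.25 / 16929.51 = 38.96 mm
ȳ = 888799.14 / 16929.51 = 52.50 mm

x̄ = 38.96 mm, ȳ = 52.50 mm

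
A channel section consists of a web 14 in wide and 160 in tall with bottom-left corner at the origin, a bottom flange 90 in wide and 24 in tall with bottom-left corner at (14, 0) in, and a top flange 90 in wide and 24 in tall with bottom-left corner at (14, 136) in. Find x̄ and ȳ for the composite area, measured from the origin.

web: A = 14 × 160 = 2240.00, centroid at (7.00, 80.00).
bottom flange: A = 90 × 24 = 2160.00, centroid at (59.00, 12.00).
top flange: A = 90 × 24 = 2160.00, centroid at (59.00, 148.00).
ΣA = 6560.00 in², ΣAx̄ = 270560.00 in³, ΣAȳ = 524800.00 in³.
x̄ = 270560.00/6560.00 = 41.24 in; ȳ = 524800.00/6560.00 = 80.00 in.

x̄ = 41.24 in, ȳ = 80.00 in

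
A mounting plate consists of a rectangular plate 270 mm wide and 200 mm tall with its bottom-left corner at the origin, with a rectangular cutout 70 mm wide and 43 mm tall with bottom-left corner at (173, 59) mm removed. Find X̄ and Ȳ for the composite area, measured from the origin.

X̄ = 130.69 mm, Ȳ = 101.15 mm

plate: A = 270 × 200 = 54000.00, centroid at (135.00, 100.00).
hole: A = −(70 × 43) = -3010.00, centroid at (208.00, 80.50).
ΣA = 50990.00 mm², ΣAX̄ = 6663920.00 mm³, ΣAȲ = 5157695.00 mm³.
X̄ = 6663920.00/50990.00 = 130.69 mm; Ȳ = 5157695.00/50990.00 = 101.15 mm.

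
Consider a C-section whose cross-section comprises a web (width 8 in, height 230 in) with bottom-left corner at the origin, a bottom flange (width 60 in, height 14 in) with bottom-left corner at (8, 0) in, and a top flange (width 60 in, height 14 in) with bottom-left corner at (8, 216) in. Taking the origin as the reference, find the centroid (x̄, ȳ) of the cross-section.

Part | A | x̄ᵢ | ȳᵢ | A·x̄ᵢ | A·ȳᵢ
web | 1840.00 | 4.00 | 115.00 | 7360.00 | 211600.00
bottom flange | 840.00 | 38.00 | 7.00 | 31920.00 | 5880.00
top flange | 840.00 | 38.00 | 223.00 | 31920.00 | 187320.00
Σ | 3520.00 |  |  | 71200.00 | 404800.00
x̄ = 71200.00 / 3520.00 = 20.23 in
ȳ = 404800.00 / 3520.00 = 115.00 in

x̄ = 20.23 in, ȳ = 115.00 in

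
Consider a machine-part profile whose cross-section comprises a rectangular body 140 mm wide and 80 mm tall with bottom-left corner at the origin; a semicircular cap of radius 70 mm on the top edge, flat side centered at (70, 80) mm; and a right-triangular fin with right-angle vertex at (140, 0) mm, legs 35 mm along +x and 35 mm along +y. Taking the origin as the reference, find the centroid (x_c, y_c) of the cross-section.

rectangular body: A = 140 × 80 = 11200.00, centroid at (70.00, 40.00).
semicircular top: A = ½π·70² = 7696.90, centroid at (70.00, 109.71).
triangular fin: A = ½·35·35 = 612.50, centroid at (151.67, 11.67).
ΣA = 19509.40 mm²
ΣAx_c = (11200.00)(70.00) + (7696.90)(70.00) + (612.50)(151.67) = 1415678.97 mm³
ΣAy_c = (11200.00)(40.00) + (7696.90)(109.71) + (612.50)(11.67) = 1299564.66 mm³
x_c = 1415678.97 / 19509.40 = 72.56 mm
y_c = 1299564.66 / 19509.40 = 66.61 mm

x_c = 72.56 mm, y_c = 66.61 mm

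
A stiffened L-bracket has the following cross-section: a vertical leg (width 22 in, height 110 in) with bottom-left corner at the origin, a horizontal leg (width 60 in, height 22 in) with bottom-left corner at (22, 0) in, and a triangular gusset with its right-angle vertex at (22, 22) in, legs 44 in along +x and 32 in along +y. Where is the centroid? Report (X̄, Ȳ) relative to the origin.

X̄ = 27.24 in, Ȳ = 38.39 in

vertical leg: A = 22 × 110 = 2420.00, centroid at (11.00, 55.00).
horizontal leg: A = 60 × 22 = 1320.00, centroid at (52.00, 11.00).
gusset: A = ½·44·32 = 704.00, centroid at (36.67, 32.67).
ΣA = 4444.00 in², ΣAX̄ = 121073.33 in³, ΣAȲ = 170617.33 in³.
X̄ = 121073.33/4444.00 = 27.24 in; Ȳ = 170617.33/4444.00 = 38.39 in.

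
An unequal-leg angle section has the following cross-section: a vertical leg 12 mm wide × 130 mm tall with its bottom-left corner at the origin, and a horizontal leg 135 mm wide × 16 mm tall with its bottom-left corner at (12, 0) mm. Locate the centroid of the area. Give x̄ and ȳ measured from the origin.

Part | A | x̄ᵢ | ȳᵢ | A·x̄ᵢ | A·ȳᵢ
vertical leg | 1560.00 | 6.00 | 65.00 | 9360.00 | 101400.00
horizontal leg | 2160.00 | 79.50 | 8.00 | 171720.00 | 17280.00
Σ | 3720.00 |  |  | 181080.00 | 118680.00
x̄ = 181080.00 / 3720.00 = 48.68 mm
ȳ = 118680.00 / 3720.00 = 31.90 mm

x̄ = 48.68 mm, ȳ = 31.90 mm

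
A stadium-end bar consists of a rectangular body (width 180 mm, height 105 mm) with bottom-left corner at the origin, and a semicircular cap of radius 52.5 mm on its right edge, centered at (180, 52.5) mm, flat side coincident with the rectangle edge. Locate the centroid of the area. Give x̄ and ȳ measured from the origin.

x̄ = 110.93 mm, ȳ = 52.50 mm

rectangular body: A = 180 × 105 = 18900.00, centroid at (90.00, 52.50).
semicircular end: A = ½π·52.5² = 4329.51, centroid at (202.28, 52.50).
ΣA = 23229.51 mm², ΣAx̄ = 2576780.08 mm³, ΣAȳ = 1219549.14 mm³.
x̄ = 2576780.08/23229.51 = 110.93 mm; ȳ = 1219549.14/23229.51 = 52.50 mm.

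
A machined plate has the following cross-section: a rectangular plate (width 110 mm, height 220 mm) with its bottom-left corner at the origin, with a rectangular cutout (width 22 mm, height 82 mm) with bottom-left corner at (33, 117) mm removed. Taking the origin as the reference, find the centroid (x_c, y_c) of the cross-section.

x_c = 55.89 mm, y_c = 106.13 mm

plate: A = 110 × 220 = 24200.00, centroid at (55.00, 110.00).
hole: A = −(22 × 82) = -1804.00, centroid at (44.00, 158.00).
ΣA = 22396.00 mm²
ΣAx_c = (24200.00)(55.00) + (-1804.00)(44.00) = 1251624.00 mm³
ΣAy_c = (24200.00)(110.00) + (-1804.00)(158.00) = 2376968.00 mm³
x_c = 1251624.00 / 22396.00 = 55.89 mm
y_c = 2376968.00 / 22396.00 = 106.13 mm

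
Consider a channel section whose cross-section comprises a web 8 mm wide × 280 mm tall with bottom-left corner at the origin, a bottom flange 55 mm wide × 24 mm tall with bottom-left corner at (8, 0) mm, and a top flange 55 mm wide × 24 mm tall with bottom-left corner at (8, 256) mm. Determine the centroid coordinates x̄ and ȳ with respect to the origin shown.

Part | A | x̄ᵢ | ȳᵢ | A·x̄ᵢ | A·ȳᵢ
web | 2240.00 | 4.00 | 140.00 | 8960.00 | 313600.00
bottom flange | 1320.00 | 35.50 | 12.00 | 46860.00 | 15840.00
top flange | 1320.00 | 35.50 | 268.00 | 46860.00 | 353760.00
Σ | 4880.00 |  |  | 102680.00 | 683200.00
x̄ = 102680.00 / 4880.00 = 21.04 mm
ȳ = 683200.00 / 4880.00 = 140.00 mm

x̄ = 21.04 mm, ȳ = 140.00 mm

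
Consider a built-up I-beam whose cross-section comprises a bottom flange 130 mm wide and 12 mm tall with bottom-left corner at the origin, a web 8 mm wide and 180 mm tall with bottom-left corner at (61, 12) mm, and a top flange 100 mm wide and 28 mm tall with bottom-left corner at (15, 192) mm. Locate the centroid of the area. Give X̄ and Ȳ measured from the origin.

bottom flange: A = 130 × 12 = 1560.00, centroid at (65.00, 6.00).
web: A = 8 × 180 = 1440.00, centroid at (65.00, 102.00).
top flange: A = 100 × 28 = 2800.00, centroid at (65.00, 206.00).
ΣA = 5800.00 mm², ΣAX̄ = 377000.00 mm³, ΣAȲ = 733040.00 mm³.
X̄ = 377000.00/5800.00 = 65.00 mm; Ȳ = 733040.00/5800.00 = 126.39 mm.

X̄ = 65.00 mm, Ȳ = 126.39 mm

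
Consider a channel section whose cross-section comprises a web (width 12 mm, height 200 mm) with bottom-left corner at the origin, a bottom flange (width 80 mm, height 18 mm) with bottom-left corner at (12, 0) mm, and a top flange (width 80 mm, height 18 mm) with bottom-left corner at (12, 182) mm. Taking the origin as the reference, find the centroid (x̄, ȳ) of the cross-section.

web: A = 12 × 200 = 2400.00, centroid at (6.00, 100.00).
bottom flange: A = 80 × 18 = 1440.00, centroid at (52.00, 9.00).
top flange: A = 80 × 18 = 1440.00, centroid at (52.00, 191.00).
ΣA = 5280.00 mm²
ΣAx̄ = (2400.00)(6.00) + (1440.00)(52.00) + (1440.00)(52.00) = 164160.00 mm³
ΣAȳ = (2400.00)(100.00) + (1440.00)(9.00) + (1440.00)(191.00) = 528000.00 mm³
x̄ = 164160.00 / 5280.00 = 31.09 mm
ȳ = 528000.00 / 5280.00 = 100.00 mm

x̄ = 31.09 mm, ȳ = 100.00 mm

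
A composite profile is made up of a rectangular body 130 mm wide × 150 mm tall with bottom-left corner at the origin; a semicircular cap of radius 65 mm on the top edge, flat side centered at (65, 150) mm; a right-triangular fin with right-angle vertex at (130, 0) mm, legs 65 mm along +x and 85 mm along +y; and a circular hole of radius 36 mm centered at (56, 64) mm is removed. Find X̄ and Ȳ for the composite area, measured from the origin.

rectangular body: A = 130 × 150 = 19500.00, centroid at (65.00, 75.00).
semicircular top: A = ½π·65² = 6636.61, centroid at (65.00, 177.59).
triangular fin: A = ½·65·85 = 2762.50, centroid at (151.67, 28.33).
hole: A = −π·36² = -4071.50, centroid at (56.00, 64.00).
ΣA = 24827.61 mm²
ΣAX̄ = (19500.00)(65.00) + (6636.61)(65.00) + (2762.50)(151.67) + (-4071.50)(56.00) = 1889854.88 mm³
ΣAȲ = (19500.00)(75.00) + (6636.61)(177.59) + (2762.50)(28.33) + (-4071.50)(64.00) = 2458770.08 mm³
X̄ = 1889854.88 / 24827.61 = 76.12 mm
Ȳ = 2458770.08 / 24827.61 = 99.03 mm

X̄ = 76.12 mm, Ȳ = 99.03 mm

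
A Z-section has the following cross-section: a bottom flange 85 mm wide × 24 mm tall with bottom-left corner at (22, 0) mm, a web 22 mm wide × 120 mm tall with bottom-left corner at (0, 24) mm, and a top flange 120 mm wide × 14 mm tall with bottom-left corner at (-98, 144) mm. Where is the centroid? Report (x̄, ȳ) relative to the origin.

x̄ = 15.22 mm, ȳ = 78.60 mm

Part | A | x̄ᵢ | ȳᵢ | A·x̄ᵢ | A·ȳᵢ
bottom flange | 2040.00 | 64.50 | 12.00 | 131580.00 | 24480.00
web | 2640.00 | 11.00 | 84.00 | 29040.00 | 221760.00
top flange | 1680.00 | -38.00 | 151.00 | -63840.00 | 253680.00
Σ | 6360.00 |  |  | 96780.00 | 499920.00
x̄ = 96780.00 / 6360.00 = 15.22 mm
ȳ = 499920.00 / 6360.00 = 78.60 mm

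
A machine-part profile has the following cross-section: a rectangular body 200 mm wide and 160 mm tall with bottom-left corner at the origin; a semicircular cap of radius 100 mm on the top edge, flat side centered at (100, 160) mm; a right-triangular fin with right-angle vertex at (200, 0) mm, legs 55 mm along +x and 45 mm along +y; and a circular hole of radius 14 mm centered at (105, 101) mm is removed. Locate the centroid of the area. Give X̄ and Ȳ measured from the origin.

X̄ = 102.97 mm, Ȳ = 117.86 mm

rectangular body: A = 200 × 160 = 32000.00, centroid at (100.00, 80.00).
semicircular top: A = ½π·100² = 15707.96, centroid at (100.00, 202.44).
triangular fin: A = ½·55·45 = 1237.50, centroid at (218.33, 15.00).
hole: A = −π·14² = -615.75, centroid at (105.00, 101.00).
ΣA = 48329.71 mm²
ΣAX̄ = (32000.00)(100.00) + (15707.96)(100.00) + (1237.50)(218.33) + (-615.75)(105.00) = 4976329.85 mm³
ΣAȲ = (32000.00)(80.00) + (15707.96)(202.44) + (1237.50)(15.00) + (-615.75)(101.00) = 5696312.32 mm³
X̄ = 4976329.85 / 48329.71 = 102.97 mm
Ȳ = 5696312.32 / 48329.71 = 117.86 mm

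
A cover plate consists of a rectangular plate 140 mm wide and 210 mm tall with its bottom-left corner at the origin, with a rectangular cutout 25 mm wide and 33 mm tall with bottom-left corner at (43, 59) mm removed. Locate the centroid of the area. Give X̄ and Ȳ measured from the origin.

plate: A = 140 × 210 = 29400.00, centroid at (70.00, 105.00).
hole: A = −(25 × 33) = -825.00, centroid at (55.50, 75.50).
ΣA = 28575.00 mm², ΣAX̄ = 2012212.50 mm³, ΣAȲ = 3024712.50 mm³.
X̄ = 2012212.50/28575.00 = 70.42 mm; Ȳ = 3024712.50/28575.00 = 105.85 mm.

X̄ = 70.42 mm, Ȳ = 105.85 mm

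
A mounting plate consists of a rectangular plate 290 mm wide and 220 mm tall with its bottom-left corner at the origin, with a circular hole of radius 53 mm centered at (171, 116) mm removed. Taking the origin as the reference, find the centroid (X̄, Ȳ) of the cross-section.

X̄ = 140.83 mm, Ȳ = 109.04 mm

plate: A = 290 × 220 = 63800.00, centroid at (145.00, 110.00).
hole: A = −π·53² = -8824.73, centroid at (171.00, 116.00).
ΣA = 54975.27 mm²
ΣAX̄ = (63800.00)(145.00) + (-8824.73)(171.00) = 7741970.53 mm³
ΣAȲ = (63800.00)(110.00) + (-8824.73)(116.00) = 5994330.88 mm³
X̄ = 7741970.53 / 54975.27 = 140.83 mm
Ȳ = 5994330.88 / 54975.27 = 109.04 mm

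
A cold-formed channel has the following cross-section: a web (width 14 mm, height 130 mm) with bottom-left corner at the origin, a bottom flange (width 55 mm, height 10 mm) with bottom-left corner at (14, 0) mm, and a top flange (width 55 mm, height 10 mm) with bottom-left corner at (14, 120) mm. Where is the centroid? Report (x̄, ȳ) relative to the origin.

x̄ = 20.00 mm, ȳ = 65.00 mm

web: A = 14 × 130 = 1820.00, centroid at (7.00, 65.00).
bottom flange: A = 55 × 10 = 550.00, centroid at (41.50, 5.00).
top flange: A = 55 × 10 = 550.00, centroid at (41.50, 125.00).
ΣA = 2920.00 mm², ΣAx̄ = 58390.00 mm³, ΣAȳ = 189800.00 mm³.
x̄ = 58390.00/2920.00 = 20.00 mm; ȳ = 189800.00/2920.00 = 65.00 mm.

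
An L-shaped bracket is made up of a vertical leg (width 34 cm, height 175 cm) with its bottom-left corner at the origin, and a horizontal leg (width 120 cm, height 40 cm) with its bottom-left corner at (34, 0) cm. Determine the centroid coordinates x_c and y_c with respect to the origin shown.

vertical leg: A = 34 × 175 = 5950.00, centroid at (17.00, 87.50).
horizontal leg: A = 120 × 40 = 4800.00, centroid at (94.00, 20.00).
ΣA = 10750.00 cm², ΣAx_c = 552350.00 cm³, ΣAy_c = 616625.00 cm³.
x_c = 552350.00/10750.00 = 51.38 cm; y_c = 616625.00/10750.00 = 57.36 cm.

x_c = 51.38 cm, y_c = 57.36 cm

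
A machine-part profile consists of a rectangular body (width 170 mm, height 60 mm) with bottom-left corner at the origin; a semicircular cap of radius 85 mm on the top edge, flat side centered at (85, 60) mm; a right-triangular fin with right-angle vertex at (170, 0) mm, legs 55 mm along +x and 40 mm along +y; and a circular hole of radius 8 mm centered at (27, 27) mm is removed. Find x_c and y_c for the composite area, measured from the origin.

Part | A | x̄ᵢ | ȳᵢ | A·x̄ᵢ | A·ȳᵢ
rectangular body | 10200.00 | 85.00 | 30.00 | 867000.00 | 306000.00
semicircular top | 11349.00 | 85.00 | 96.08 | 964665.29 | 1090356.87
triangular fin | 1100.00 | 188.33 | 13.33 | 207166.67 | 14666.67
hole | -201.06 | 27.00 | 27.00 | -5428.67 | -5428.67
Σ | 22447.94 |  |  | 2033403.29 | 1405594.87
x_c = 2033403.29 / 22447.94 = 90.58 mm
y_c = 1405594.87 / 22447.94 = 62.62 mm

x_c = 90.58 mm, y_c = 62.62 mm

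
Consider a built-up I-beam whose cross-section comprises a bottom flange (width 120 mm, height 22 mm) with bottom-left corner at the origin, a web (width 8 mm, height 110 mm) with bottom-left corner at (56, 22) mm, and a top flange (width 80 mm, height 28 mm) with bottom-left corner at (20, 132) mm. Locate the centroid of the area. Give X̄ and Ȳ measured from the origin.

X̄ = 60.00 mm, Ȳ = 73.58 mm

Part | A | x̄ᵢ | ȳᵢ | A·x̄ᵢ | A·ȳᵢ
bottom flange | 2640.00 | 60.00 | 11.00 | 158400.00 | 29040.00
web | 880.00 | 60.00 | 77.00 | 52800.00 | 67760.00
top flange | 2240.00 | 60.00 | 146.00 | 134400.00 | 327040.00
Σ | 5760.00 |  |  | 345600.00 | 423840.00
X̄ = 345600.00 / 5760.00 = 60.00 mm
Ȳ = 423840.00 / 5760.00 = 73.58 mm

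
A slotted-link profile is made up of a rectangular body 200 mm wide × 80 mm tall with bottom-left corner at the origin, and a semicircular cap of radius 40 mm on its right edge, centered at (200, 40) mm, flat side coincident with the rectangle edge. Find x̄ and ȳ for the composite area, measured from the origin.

x̄ = 115.88 mm, ȳ = 40.00 mm

Part | A | x̄ᵢ | ȳᵢ | A·x̄ᵢ | A·ȳᵢ
rectangular body | 16000.00 | 100.00 | 40.00 | 1600000.00 | 640000.00
semicircular end | 2513.27 | 216.98 | 40.00 | 545321.49 | 100530.96
Σ | 18513.27 |  |  | 2145321.49 | 740530.96
x̄ = 2145321.49 / 18513.27 = 115.88 mm
ȳ = 740530.96 / 18513.27 = 40.00 mm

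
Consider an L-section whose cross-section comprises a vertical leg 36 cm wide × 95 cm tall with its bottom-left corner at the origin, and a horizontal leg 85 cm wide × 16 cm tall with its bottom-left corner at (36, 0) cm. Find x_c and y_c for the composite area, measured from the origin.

vertical leg: A = 36 × 95 = 3420.00, centroid at (18.00, 47.50).
horizontal leg: A = 85 × 16 = 1360.00, centroid at (78.50, 8.00).
ΣA = 4780.00 cm²
ΣAx_c = (3420.00)(18.00) + (1360.00)(78.50) = 168320.00 cm³
ΣAy_c = (3420.00)(47.50) + (1360.00)(8.00) = 173330.00 cm³
x_c = 168320.00 / 4780.00 = 35.21 cm
y_c = 173330.00 / 4780.00 = 36.26 cm

x_c = 35.21 cm, y_c = 36.26 cm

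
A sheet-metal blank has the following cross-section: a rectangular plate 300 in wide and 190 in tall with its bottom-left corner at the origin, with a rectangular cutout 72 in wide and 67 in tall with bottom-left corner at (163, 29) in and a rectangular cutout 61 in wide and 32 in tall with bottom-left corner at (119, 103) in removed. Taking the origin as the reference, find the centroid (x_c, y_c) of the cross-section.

plate: A = 300 × 190 = 57000.00, centroid at (150.00, 95.00).
hole 1: A = −(72 × 67) = -4824.00, centroid at (199.00, 62.50).
hole 2: A = −(61 × 32) = -1952.00, centroid at (149.50, 119.00).
ΣA = 50224.00 in²
ΣAx_c = (57000.00)(150.00) + (-4824.00)(199.00) + (-1952.00)(149.50) = 7298200.00 in³
ΣAy_c = (57000.00)(95.00) + (-4824.00)(62.50) + (-1952.00)(119.00) = 4881212.00 in³
x_c = 7298200.00 / 50224.00 = 145.31 in
y_c = 4881212.00 / 50224.00 = 97.19 in

x_c = 145.31 in, y_c = 97.19 in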